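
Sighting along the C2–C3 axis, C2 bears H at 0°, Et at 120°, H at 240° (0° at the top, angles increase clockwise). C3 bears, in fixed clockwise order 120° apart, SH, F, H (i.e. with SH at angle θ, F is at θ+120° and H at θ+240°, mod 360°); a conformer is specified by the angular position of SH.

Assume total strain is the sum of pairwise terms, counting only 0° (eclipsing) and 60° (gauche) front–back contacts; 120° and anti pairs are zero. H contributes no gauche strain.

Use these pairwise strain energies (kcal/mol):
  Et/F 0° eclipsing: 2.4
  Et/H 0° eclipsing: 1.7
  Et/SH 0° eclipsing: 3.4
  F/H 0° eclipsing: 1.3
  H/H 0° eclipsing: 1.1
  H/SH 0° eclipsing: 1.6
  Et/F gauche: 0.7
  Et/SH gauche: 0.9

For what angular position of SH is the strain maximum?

SH at 0° (eclipsed): H(0°)/SH(0°) eclipsed 1.6; Et(120°)/F(120°) eclipsed 2.4; H(240°)/H(240°) eclipsed 1.1 → 5.1 kcal/mol.
SH at 60° (staggered): Et(120°)/SH(60°) gauche 0.9; Et(120°)/F(180°) gauche 0.7 → 1.6 kcal/mol.
SH at 120° (eclipsed): H(0°)/H(0°) eclipsed 1.1; Et(120°)/SH(120°) eclipsed 3.4; H(240°)/F(240°) eclipsed 1.3 → 5.8 kcal/mol.
SH at 180° (staggered): Et(120°)/SH(180°) gauche 0.9 → 0.9 kcal/mol.
SH at 240° (eclipsed): H(0°)/F(0°) eclipsed 1.3; Et(120°)/H(120°) eclipsed 1.7; H(240°)/SH(240°) eclipsed 1.6 → 4.6 kcal/mol.
SH at 300° (staggered): Et(120°)/F(60°) gauche 0.7 → 0.7 kcal/mol.
The maximum (5.8 kcal/mol) occurs with SH at 120°.

120°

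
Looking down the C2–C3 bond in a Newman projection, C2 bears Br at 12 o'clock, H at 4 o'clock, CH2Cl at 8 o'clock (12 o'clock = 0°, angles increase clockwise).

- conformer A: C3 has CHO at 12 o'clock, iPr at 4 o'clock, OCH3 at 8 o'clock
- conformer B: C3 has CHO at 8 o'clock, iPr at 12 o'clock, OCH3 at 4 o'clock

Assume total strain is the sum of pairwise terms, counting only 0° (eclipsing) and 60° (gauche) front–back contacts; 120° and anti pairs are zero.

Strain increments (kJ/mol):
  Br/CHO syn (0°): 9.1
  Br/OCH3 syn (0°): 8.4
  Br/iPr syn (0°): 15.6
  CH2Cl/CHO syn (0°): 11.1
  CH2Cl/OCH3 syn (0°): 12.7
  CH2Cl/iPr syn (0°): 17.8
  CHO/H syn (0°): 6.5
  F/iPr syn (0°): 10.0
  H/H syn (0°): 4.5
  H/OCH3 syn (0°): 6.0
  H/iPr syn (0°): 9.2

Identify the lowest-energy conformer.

A

A is eclipsed. Br at 0° is eclipsed with CHO at 0° (9.1); H at 120° is eclipsed with iPr at 120° (9.2); CH2Cl at 240° is eclipsed with OCH3 at 240° (12.7). Total 31.0 kJ/mol.
B is eclipsed. Br at 0° is eclipsed with iPr at 0° (15.6); H at 120° is eclipsed with OCH3 at 120° (6.0); CH2Cl at 240° is eclipsed with CHO at 240° (11.1). Total 32.7 kJ/mol.
A has the lowest total (31.0 kJ/mol).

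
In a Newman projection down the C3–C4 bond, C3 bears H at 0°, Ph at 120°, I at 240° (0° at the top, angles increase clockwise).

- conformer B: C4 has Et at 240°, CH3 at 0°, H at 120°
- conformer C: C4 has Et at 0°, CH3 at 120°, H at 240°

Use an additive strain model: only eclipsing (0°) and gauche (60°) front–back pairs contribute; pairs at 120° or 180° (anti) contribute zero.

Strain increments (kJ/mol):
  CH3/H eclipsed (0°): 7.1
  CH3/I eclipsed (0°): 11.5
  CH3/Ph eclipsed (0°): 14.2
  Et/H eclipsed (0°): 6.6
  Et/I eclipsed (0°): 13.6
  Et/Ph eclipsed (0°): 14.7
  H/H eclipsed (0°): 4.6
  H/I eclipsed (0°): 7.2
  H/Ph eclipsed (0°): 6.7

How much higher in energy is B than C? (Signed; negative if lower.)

B (eclipsed): H–CH3 eclipsed, Ph–H eclipsed, I–Et eclipsed; 7.1 + 6.7 + 13.6 = 27.4 kJ/mol.
C (eclipsed): H–Et eclipsed, Ph–CH3 eclipsed, I–H eclipsed; 6.6 + 14.2 + 7.2 = 28.0 kJ/mol.
E(B) − E(C) = 27.4 − 28.0 = -0.6 kJ/mol.

-0.6 kJ/mol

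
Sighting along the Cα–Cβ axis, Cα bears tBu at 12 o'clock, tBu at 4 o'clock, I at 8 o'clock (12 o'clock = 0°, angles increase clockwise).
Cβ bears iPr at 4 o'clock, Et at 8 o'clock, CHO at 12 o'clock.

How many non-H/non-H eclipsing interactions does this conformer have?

Non-H eclipsing pairs: tBu(0°)/CHO(0°); tBu(120°)/iPr(120°); I(240°)/Et(240°) — 3 interactions.

3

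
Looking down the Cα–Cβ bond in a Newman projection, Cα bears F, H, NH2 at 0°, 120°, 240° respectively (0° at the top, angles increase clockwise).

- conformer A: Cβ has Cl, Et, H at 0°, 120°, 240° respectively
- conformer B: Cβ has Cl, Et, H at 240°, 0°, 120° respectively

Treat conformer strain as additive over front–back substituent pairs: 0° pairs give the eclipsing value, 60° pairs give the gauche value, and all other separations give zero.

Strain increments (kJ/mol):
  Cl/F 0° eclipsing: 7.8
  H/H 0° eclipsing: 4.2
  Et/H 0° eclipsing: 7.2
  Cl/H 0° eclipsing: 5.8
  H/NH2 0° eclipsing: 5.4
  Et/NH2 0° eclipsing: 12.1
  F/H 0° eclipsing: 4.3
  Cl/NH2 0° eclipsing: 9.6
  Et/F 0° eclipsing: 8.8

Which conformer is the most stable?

A is eclipsed. F at 0° is eclipsed with Cl at 0° (7.8); H at 120° is eclipsed with Et at 120° (7.2); NH2 at 240° is eclipsed with H at 240° (5.4). Total 20.4 kJ/mol.
B is eclipsed. F at 0° is eclipsed with Et at 0° (8.8); H at 120° is eclipsed with H at 120° (4.2); NH2 at 240° is eclipsed with Cl at 240° (9.6). Total 22.6 kJ/mol.
A has the lowest total (20.4 kJ/mol).

A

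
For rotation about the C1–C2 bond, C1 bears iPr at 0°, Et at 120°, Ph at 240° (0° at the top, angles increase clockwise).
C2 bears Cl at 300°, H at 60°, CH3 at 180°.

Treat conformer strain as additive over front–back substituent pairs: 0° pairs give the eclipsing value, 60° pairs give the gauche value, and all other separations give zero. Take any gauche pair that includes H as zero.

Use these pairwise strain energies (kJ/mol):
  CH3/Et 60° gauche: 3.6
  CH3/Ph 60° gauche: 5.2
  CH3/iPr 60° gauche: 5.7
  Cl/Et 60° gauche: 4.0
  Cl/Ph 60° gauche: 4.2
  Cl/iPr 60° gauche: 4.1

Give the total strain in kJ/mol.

This conformer (staggered): iPr(0°)/Cl(300°) gauche 4.1; Et(120°)/CH3(180°) gauche 3.6; Ph(240°)/Cl(300°) gauche 4.2; Ph(240°)/CH3(180°) gauche 5.2 → 17.1 kJ/mol.

17.1 kJ/mol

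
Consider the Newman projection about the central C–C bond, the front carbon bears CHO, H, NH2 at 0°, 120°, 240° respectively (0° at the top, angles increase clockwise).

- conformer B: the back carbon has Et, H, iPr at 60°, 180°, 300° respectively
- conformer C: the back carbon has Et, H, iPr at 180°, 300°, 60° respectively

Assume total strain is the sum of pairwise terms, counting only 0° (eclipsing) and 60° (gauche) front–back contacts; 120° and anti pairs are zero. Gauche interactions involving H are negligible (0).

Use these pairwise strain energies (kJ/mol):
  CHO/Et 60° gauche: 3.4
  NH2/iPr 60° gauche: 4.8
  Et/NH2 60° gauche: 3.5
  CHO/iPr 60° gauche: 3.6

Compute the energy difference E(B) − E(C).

B (staggered): CHO(0°)/Et(60°) gauche 3.4; CHO(0°)/iPr(300°) gauche 3.6; NH2(240°)/iPr(300°) gauche 4.8 → 11.8 kJ/mol.
C (staggered): CHO(0°)/iPr(60°) gauche 3.6; NH2(240°)/Et(180°) gauche 3.5 → 7.1 kJ/mol.
E(B) − E(C) = 11.8 − 7.1 = +4.7 kJ/mol.

+4.7 kJ/mol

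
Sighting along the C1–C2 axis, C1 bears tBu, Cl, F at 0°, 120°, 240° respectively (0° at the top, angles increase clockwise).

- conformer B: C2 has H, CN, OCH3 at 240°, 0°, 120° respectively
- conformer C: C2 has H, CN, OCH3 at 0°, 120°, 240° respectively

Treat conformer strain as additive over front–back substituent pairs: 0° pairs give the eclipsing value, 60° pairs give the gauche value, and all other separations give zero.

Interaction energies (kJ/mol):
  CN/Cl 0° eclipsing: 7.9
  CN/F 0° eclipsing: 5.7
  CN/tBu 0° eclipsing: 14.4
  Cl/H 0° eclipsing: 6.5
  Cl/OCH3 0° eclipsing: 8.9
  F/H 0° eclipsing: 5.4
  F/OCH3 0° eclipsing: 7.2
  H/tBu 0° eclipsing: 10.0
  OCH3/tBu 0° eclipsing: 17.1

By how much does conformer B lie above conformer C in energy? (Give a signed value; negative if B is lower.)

+3.6 kJ/mol

B (eclipsed): tBu–CN eclipsed, Cl–OCH3 eclipsed, F–H eclipsed; 14.4 + 8.9 + 5.4 = 28.7 kJ/mol.
C (eclipsed): tBu–H eclipsed, Cl–CN eclipsed, F–OCH3 eclipsed; 10.0 + 7.9 + 7.2 = 25.1 kJ/mol.
E(B) − E(C) = 28.7 − 25.1 = +3.6 kJ/mol.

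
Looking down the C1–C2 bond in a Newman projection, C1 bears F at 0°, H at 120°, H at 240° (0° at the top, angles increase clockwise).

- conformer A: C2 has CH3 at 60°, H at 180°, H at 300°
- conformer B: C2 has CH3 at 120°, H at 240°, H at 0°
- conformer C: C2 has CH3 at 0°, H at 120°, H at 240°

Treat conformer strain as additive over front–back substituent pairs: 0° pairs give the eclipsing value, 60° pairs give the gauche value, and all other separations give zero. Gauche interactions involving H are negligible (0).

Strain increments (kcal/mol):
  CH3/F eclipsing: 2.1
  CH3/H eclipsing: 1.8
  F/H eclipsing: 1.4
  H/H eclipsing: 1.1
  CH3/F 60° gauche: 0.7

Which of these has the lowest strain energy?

A

A (staggered): F(0°)/CH3(60°) gauche 0.7 → 0.7 kcal/mol.
B (eclipsed): F(0°)/H(0°) eclipsed 1.4; H(120°)/CH3(120°) eclipsed 1.8; H(240°)/H(240°) eclipsed 1.1 → 4.3 kcal/mol.
C (eclipsed): F(0°)/CH3(0°) eclipsed 2.1; H(120°)/H(120°) eclipsed 1.1; H(240°)/H(240°) eclipsed 1.1 → 4.3 kcal/mol.
A has the lowest total (0.7 kcal/mol).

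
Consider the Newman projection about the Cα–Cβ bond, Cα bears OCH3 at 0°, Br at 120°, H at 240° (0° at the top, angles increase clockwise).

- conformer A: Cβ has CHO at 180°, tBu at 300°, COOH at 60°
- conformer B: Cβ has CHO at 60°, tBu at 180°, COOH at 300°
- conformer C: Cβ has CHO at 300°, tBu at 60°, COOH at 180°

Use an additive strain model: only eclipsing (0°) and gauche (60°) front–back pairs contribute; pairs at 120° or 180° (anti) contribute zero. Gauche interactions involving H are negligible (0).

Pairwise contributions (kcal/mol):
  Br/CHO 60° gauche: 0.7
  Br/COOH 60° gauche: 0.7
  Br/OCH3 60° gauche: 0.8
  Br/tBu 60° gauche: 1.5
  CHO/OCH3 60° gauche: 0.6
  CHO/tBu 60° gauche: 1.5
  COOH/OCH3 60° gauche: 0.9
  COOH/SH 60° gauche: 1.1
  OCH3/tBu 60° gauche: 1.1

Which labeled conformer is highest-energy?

C

A (staggered): OCH3(0°)/tBu(300°) gauche 1.1; OCH3(0°)/COOH(60°) gauche 0.9; Br(120°)/CHO(180°) gauche 0.7; Br(120°)/COOH(60°) gauche 0.7 → 3.4 kcal/mol.
B (staggered): OCH3(0°)/CHO(60°) gauche 0.6; OCH3(0°)/COOH(300°) gauche 0.9; Br(120°)/CHO(60°) gauche 0.7; Br(120°)/tBu(180°) gauche 1.5 → 3.7 kcal/mol.
C (staggered): OCH3(0°)/CHO(300°) gauche 0.6; OCH3(0°)/tBu(60°) gauche 1.1; Br(120°)/tBu(60°) gauche 1.5; Br(120°)/COOH(180°) gauche 0.7 → 3.9 kcal/mol.
C has the highest total (3.9 kcal/mol).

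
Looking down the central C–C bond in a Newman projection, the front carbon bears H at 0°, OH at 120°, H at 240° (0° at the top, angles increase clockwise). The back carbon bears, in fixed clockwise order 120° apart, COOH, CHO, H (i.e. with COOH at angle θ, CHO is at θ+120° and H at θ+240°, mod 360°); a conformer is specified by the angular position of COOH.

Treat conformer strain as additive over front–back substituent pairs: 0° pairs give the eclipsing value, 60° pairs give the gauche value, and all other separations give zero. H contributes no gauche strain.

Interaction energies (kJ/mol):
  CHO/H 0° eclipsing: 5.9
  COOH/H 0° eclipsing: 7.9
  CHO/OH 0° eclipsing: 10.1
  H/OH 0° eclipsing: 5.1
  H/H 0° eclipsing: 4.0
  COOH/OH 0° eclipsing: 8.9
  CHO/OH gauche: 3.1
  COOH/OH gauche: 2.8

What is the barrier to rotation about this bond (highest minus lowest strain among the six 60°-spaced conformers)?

COOH at 0° (eclipsed): H–COOH eclipsed, OH–CHO eclipsed, H–H eclipsed; 7.9 + 10.1 + 4.0 = 22.0 kJ/mol.
COOH at 60° (staggered): OH–COOH gauche, OH–CHO gauche; 2.8 + 3.1 = 5.9 kJ/mol.
COOH at 120° (eclipsed): H–H eclipsed, OH–COOH eclipsed, H–CHO eclipsed; 4.0 + 8.9 + 5.9 = 18.8 kJ/mol.
COOH at 180° (staggered): OH–COOH gauche; 2.8 = 2.8 kJ/mol.
COOH at 240° (eclipsed): H–CHO eclipsed, OH–H eclipsed, H–COOH eclipsed; 5.9 + 5.1 + 7.9 = 18.9 kJ/mol.
COOH at 300° (staggered): OH–CHO gauche; 3.1 = 3.1 kJ/mol.
Max at 0° (22.0 kJ/mol), min at 180° (2.8 kJ/mol); barrier = 19.2 kJ/mol.

19.2 kJ/mol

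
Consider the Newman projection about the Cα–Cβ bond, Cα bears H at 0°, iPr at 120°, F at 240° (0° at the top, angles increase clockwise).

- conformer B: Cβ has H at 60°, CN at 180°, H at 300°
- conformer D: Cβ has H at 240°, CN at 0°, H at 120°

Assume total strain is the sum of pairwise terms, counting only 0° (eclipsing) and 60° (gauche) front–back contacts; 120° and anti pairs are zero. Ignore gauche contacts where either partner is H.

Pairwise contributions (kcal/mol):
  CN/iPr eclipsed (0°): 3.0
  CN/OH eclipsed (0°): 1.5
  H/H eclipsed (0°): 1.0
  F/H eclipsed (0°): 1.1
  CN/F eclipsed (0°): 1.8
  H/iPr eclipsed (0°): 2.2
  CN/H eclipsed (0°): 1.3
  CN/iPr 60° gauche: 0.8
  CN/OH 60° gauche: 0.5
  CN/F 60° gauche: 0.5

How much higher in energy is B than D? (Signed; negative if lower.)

-3.3 kcal/mol

B is staggered. iPr at 120° is gauche with CN at 180° (0.8); F at 240° is gauche with CN at 180° (0.5). Total 1.3 kcal/mol.
D is eclipsed. H at 0° is eclipsed with CN at 0° (1.3); iPr at 120° is eclipsed with H at 120° (2.2); F at 240° is eclipsed with H at 240° (1.1). Total 4.6 kcal/mol.
E(B) − E(D) = 1.3 − 4.6 = -3.3 kcal/mol.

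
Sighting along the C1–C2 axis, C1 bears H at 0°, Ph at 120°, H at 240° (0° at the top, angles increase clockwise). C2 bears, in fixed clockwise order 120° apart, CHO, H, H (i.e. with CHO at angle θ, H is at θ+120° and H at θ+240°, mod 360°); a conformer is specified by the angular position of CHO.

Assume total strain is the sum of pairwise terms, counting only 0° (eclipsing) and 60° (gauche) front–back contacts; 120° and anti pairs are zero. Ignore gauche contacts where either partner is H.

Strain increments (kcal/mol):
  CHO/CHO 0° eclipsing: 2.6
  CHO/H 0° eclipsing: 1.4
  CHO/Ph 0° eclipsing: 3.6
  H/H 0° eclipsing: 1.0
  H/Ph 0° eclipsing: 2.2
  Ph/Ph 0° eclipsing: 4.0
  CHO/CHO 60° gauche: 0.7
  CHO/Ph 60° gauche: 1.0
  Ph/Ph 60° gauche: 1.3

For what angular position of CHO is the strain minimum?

300°

CHO at 0° (eclipsed): H–CHO eclipsed, Ph–H eclipsed, H–H eclipsed; 1.4 + 2.2 + 1.0 = 4.6 kcal/mol.
CHO at 60° (staggered): Ph–CHO gauche; 1.0 = 1.0 kcal/mol.
CHO at 120° (eclipsed): H–H eclipsed, Ph–CHO eclipsed, H–H eclipsed; 1.0 + 3.6 + 1.0 = 5.6 kcal/mol.
CHO at 180° (staggered): Ph–CHO gauche; 1.0 = 1.0 kcal/mol.
CHO at 240° (eclipsed): H–H eclipsed, Ph–H eclipsed, H–CHO eclipsed; 1.0 + 2.2 + 1.4 = 4.6 kcal/mol.
CHO at 300° (staggered): no non-H gauche contacts → 0.0 kcal/mol.
The minimum (0.0 kcal/mol) occurs with CHO at 300°.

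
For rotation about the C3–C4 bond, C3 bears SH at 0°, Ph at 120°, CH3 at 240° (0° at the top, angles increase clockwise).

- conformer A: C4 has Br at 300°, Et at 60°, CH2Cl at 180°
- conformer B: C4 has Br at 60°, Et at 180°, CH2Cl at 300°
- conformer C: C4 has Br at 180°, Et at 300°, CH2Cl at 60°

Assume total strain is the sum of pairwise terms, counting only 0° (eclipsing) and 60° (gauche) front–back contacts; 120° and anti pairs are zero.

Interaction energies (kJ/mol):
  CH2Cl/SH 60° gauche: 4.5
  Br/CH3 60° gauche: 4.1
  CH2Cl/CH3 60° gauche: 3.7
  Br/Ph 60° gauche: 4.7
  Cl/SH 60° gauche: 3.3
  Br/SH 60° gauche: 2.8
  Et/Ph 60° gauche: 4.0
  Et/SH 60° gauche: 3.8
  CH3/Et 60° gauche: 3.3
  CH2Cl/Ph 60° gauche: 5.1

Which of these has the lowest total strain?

B

A is staggered. SH at 0° is gauche with Br at 300° (2.8); SH at 0° is gauche with Et at 60° (3.8); Ph at 120° is gauche with Et at 60° (4.0); Ph at 120° is gauche with CH2Cl at 180° (5.1); CH3 at 240° is gauche with Br at 300° (4.1); CH3 at 240° is gauche with CH2Cl at 180° (3.7). Total 23.5 kJ/mol.
B is staggered. SH at 0° is gauche with Br at 60° (2.8); SH at 0° is gauche with CH2Cl at 300° (4.5); Ph at 120° is gauche with Br at 60° (4.7); Ph at 120° is gauche with Et at 180° (4.0); CH3 at 240° is gauche with Et at 180° (3.3); CH3 at 240° is gauche with CH2Cl at 300° (3.7). Total 23.0 kJ/mol.
C is staggered. SH at 0° is gauche with Et at 300° (3.8); SH at 0° is gauche with CH2Cl at 60° (4.5); Ph at 120° is gauche with Br at 180° (4.7); Ph at 120° is gauche with CH2Cl at 60° (5.1); CH3 at 240° is gauche with Br at 180° (4.1); CH3 at 240° is gauche with Et at 300° (3.3). Total 25.5 kJ/mol.
B has the lowest total (23.0 kJ/mol).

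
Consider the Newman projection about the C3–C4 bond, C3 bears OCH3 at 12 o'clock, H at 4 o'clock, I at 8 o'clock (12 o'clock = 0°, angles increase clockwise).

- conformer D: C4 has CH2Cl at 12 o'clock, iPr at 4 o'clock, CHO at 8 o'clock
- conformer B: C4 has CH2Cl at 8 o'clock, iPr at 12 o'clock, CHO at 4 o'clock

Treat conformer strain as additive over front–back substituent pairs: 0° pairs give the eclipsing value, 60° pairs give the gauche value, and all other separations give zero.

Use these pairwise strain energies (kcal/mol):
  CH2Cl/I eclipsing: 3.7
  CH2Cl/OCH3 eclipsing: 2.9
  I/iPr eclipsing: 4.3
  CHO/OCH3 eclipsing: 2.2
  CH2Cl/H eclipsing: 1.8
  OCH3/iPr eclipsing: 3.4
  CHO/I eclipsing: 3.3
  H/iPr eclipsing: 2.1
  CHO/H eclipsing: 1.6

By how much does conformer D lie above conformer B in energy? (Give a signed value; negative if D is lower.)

-0.4 kcal/mol

D (eclipsed): OCH3–CH2Cl eclipsed, H–iPr eclipsed, I–CHO eclipsed; 2.9 + 2.1 + 3.3 = 8.3 kcal/mol.
B (eclipsed): OCH3–iPr eclipsed, H–CHO eclipsed, I–CH2Cl eclipsed; 3.4 + 1.6 + 3.7 = 8.7 kcal/mol.
E(D) − E(B) = 8.3 − 8.7 = -0.4 kcal/mol.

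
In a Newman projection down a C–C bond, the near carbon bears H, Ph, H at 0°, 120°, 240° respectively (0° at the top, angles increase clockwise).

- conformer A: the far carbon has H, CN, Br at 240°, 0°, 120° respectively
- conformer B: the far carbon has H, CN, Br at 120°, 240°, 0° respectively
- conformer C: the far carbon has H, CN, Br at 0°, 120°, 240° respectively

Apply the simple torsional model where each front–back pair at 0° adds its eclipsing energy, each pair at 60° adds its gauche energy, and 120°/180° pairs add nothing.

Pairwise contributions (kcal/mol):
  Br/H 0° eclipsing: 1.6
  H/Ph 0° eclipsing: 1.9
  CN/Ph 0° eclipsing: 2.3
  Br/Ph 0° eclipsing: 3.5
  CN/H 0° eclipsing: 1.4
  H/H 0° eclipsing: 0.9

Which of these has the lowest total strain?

A is eclipsed. H at 0° is eclipsed with CN at 0° (1.4); Ph at 120° is eclipsed with Br at 120° (3.5); H at 240° is eclipsed with H at 240° (0.9). Total 5.8 kcal/mol.
B is eclipsed. H at 0° is eclipsed with Br at 0° (1.6); Ph at 120° is eclipsed with H at 120° (1.9); H at 240° is eclipsed with CN at 240° (1.4). Total 4.9 kcal/mol.
C is eclipsed. H at 0° is eclipsed with H at 0° (0.9); Ph at 120° is eclipsed with CN at 120° (2.3); H at 240° is eclipsed with Br at 240° (1.6). Total 4.8 kcal/mol.
C has the lowest total (4.8 kcal/mol).

C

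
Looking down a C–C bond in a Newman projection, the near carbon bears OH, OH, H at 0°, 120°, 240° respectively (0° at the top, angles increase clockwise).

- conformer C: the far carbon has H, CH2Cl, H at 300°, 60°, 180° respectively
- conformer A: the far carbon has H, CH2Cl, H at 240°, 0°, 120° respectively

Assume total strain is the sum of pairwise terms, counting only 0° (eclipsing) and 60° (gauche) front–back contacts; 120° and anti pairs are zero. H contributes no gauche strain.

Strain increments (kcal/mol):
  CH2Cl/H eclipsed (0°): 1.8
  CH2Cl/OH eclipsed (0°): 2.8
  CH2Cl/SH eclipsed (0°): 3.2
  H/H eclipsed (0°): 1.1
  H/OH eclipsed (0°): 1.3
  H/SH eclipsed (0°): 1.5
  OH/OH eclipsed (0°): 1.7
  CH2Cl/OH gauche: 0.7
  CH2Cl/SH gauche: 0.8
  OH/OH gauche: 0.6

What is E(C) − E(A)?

-3.8 kcal/mol

C (staggered): OH–CH2Cl gauche, OH–CH2Cl gauche; 0.7 + 0.7 = 1.4 kcal/mol.
A (eclipsed): OH–CH2Cl eclipsed, OH–H eclipsed, H–H eclipsed; 2.8 + 1.3 + 1.1 = 5.2 kcal/mol.
E(C) − E(A) = 1.4 − 5.2 = -3.8 kcal/mol.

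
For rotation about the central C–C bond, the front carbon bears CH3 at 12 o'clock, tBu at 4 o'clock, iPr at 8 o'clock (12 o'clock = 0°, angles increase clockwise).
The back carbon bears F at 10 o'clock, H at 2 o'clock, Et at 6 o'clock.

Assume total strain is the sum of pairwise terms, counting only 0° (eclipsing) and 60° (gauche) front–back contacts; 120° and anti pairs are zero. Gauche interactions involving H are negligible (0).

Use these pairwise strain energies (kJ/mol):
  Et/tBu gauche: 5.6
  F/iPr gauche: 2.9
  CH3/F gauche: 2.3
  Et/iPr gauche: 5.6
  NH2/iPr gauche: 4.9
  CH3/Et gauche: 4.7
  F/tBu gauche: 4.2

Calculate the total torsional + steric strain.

16.4 kJ/mol

This conformer is staggered. CH3 at 0° is gauche with F at 300° (2.3); tBu at 120° is gauche with Et at 180° (5.6); iPr at 240° is gauche with F at 300° (2.9); iPr at 240° is gauche with Et at 180° (5.6). Total 16.4 kJ/mol.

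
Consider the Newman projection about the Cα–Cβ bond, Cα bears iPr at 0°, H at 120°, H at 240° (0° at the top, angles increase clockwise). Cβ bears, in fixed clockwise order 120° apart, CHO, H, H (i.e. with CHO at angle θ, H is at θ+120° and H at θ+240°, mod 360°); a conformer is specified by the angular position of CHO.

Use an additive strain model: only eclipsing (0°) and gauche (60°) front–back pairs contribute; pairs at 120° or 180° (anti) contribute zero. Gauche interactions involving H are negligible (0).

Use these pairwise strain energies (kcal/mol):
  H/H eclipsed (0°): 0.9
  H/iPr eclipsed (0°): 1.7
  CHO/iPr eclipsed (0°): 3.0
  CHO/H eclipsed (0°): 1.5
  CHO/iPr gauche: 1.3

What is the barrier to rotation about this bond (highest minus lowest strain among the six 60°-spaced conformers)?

CHO at 0° (eclipsed): iPr–CHO eclipsed, H–H eclipsed, H–H eclipsed; 3.0 + 0.9 + 0.9 = 4.8 kcal/mol.
CHO at 60° (staggered): iPr–CHO gauche; 1.3 = 1.3 kcal/mol.
CHO at 120° (eclipsed): iPr–H eclipsed, H–CHO eclipsed, H–H eclipsed; 1.7 + 1.5 + 0.9 = 4.1 kcal/mol.
CHO at 180° (staggered): no non-H gauche contacts → 0.0 kcal/mol.
CHO at 240° (eclipsed): iPr–H eclipsed, H–H eclipsed, H–CHO eclipsed; 1.7 + 0.9 + 1.5 = 4.1 kcal/mol.
CHO at 300° (staggered): iPr–CHO gauche; 1.3 = 1.3 kcal/mol.
Max at 0° (4.8 kcal/mol), min at 180° (0.0 kcal/mol); barrier = 4.8 kcal/mol.

4.8 kcal/mol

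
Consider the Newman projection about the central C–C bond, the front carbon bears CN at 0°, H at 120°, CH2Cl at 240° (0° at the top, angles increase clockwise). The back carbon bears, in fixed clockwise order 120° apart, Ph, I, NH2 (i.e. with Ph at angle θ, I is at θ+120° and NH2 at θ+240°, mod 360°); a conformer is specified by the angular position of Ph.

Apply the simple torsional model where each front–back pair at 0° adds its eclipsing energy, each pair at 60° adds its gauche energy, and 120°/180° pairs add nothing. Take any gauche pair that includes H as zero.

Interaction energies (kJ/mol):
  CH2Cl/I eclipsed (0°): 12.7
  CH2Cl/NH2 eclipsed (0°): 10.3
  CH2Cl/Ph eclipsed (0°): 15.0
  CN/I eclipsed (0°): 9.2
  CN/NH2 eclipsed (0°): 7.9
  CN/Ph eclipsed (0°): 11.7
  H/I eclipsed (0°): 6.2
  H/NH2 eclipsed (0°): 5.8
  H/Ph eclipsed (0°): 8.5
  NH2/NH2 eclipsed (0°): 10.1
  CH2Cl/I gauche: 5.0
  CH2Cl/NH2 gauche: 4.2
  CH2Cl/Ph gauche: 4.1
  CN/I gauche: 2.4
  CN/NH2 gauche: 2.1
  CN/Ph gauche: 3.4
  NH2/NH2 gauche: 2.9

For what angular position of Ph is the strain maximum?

240°

Ph at 0° is eclipsed. CN at 0° is eclipsed with Ph at 0° (11.7); H at 120° is eclipsed with I at 120° (6.2); CH2Cl at 240° is eclipsed with NH2 at 240° (10.3). Total 28.2 kJ/mol.
Ph at 60° is staggered. CN at 0° is gauche with Ph at 60° (3.4); CN at 0° is gauche with NH2 at 300° (2.1); CH2Cl at 240° is gauche with I at 180° (5.0); CH2Cl at 240° is gauche with NH2 at 300° (4.2). Total 14.7 kJ/mol.
Ph at 120° is eclipsed. CN at 0° is eclipsed with NH2 at 0° (7.9); H at 120° is eclipsed with Ph at 120° (8.5); CH2Cl at 240° is eclipsed with I at 240° (12.7). Total 29.1 kJ/mol.
Ph at 180° is staggered. CN at 0° is gauche with I at 300° (2.4); CN at 0° is gauche with NH2 at 60° (2.1); CH2Cl at 240° is gauche with Ph at 180° (4.1); CH2Cl at 240° is gauche with I at 300° (5.0). Total 13.6 kJ/mol.
Ph at 240° is eclipsed. CN at 0° is eclipsed with I at 0° (9.2); H at 120° is eclipsed with NH2 at 120° (5.8); CH2Cl at 240° is eclipsed with Ph at 240° (15.0). Total 30.0 kJ/mol.
Ph at 300° is staggered. CN at 0° is gauche with Ph at 300° (3.4); CN at 0° is gauche with I at 60° (2.4); CH2Cl at 240° is gauche with Ph at 300° (4.1); CH2Cl at 240° is gauche with NH2 at 180° (4.2). Total 14.1 kJ/mol.
The maximum (30.0 kJ/mol) occurs with Ph at 240°.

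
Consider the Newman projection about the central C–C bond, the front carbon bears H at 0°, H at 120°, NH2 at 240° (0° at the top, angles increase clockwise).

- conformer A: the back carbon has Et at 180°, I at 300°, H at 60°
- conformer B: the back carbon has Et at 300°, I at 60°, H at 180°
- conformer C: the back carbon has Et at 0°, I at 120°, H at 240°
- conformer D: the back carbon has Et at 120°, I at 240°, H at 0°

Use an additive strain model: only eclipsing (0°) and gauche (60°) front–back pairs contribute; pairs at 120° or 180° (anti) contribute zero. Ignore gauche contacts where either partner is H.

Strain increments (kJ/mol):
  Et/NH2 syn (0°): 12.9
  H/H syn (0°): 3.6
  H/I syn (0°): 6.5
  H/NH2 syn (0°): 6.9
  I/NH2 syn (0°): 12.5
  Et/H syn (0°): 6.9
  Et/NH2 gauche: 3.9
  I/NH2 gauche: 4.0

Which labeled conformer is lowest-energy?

B

A (staggered): NH2(240°)/Et(180°) gauche 3.9; NH2(240°)/I(300°) gauche 4.0 → 7.9 kJ/mol.
B (staggered): NH2(240°)/Et(300°) gauche 3.9 → 3.9 kJ/mol.
C (eclipsed): H(0°)/Et(0°) eclipsed 6.9; H(120°)/I(120°) eclipsed 6.5; NH2(240°)/H(240°) eclipsed 6.9 → 20.3 kJ/mol.
D (eclipsed): H(0°)/H(0°) eclipsed 3.6; H(120°)/Et(120°) eclipsed 6.9; NH2(240°)/I(240°) eclipsed 12.5 → 23.0 kJ/mol.
B has the lowest total (3.9 kJ/mol).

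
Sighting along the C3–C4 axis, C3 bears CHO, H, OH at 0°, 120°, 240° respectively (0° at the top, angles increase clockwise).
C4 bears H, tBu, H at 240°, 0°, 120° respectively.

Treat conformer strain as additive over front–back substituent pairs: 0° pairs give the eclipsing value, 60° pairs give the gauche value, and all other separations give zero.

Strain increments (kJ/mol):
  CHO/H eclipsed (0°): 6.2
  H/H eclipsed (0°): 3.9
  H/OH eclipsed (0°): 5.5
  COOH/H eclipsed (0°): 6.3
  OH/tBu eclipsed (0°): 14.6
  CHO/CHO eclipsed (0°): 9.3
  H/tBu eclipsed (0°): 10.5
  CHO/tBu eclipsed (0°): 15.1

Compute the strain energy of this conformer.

24.5 kJ/mol

This conformer (eclipsed): CHO–tBu eclipsed, H–H eclipsed, OH–H eclipsed; 15.1 + 3.9 + 5.5 = 24.5 kJ/mol.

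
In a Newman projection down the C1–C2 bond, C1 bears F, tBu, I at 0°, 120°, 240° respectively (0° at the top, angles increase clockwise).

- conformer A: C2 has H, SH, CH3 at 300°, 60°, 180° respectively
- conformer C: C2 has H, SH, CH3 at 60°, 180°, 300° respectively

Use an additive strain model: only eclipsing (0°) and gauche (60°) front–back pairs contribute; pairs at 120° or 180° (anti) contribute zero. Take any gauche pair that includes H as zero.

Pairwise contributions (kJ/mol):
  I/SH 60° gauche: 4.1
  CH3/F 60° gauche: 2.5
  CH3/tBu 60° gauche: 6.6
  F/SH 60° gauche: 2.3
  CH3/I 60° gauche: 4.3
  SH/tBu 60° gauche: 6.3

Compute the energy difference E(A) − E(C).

A (staggered): F–SH gauche, tBu–SH gauche, tBu–CH3 gauche, I–CH3 gauche; 2.3 + 6.3 + 6.6 + 4.3 = 19.5 kJ/mol.
C (staggered): F–CH3 gauche, tBu–SH gauche, I–SH gauche, I–CH3 gauche; 2.5 + 6.3 + 4.1 + 4.3 = 17.2 kJ/mol.
E(A) − E(C) = 19.5 − 17.2 = +2.3 kJ/mol.

+2.3 kJ/mol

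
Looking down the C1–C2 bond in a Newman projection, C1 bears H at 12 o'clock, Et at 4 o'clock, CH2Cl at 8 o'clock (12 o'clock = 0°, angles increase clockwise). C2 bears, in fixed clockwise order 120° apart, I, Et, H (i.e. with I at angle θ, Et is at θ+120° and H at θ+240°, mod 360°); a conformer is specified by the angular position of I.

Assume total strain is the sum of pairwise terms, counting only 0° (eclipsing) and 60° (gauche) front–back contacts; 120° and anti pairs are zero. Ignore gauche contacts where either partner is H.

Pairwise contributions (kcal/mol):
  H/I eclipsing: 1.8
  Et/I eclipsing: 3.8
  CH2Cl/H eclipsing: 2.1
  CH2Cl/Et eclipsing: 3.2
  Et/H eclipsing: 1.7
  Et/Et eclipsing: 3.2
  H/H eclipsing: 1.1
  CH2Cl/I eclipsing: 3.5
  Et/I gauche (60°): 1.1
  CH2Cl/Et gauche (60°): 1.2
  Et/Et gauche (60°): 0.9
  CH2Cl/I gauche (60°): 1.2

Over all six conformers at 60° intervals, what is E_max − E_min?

I at 0° (eclipsed): H(0°)/I(0°) eclipsed 1.8; Et(120°)/Et(120°) eclipsed 3.2; CH2Cl(240°)/H(240°) eclipsed 2.1 → 7.1 kcal/mol.
I at 60° (staggered): Et(120°)/I(60°) gauche 1.1; Et(120°)/Et(180°) gauche 0.9; CH2Cl(240°)/Et(180°) gauche 1.2 → 3.2 kcal/mol.
I at 120° (eclipsed): H(0°)/H(0°) eclipsed 1.1; Et(120°)/I(120°) eclipsed 3.8; CH2Cl(240°)/Et(240°) eclipsed 3.2 → 8.1 kcal/mol.
I at 180° (staggered): Et(120°)/I(180°) gauche 1.1; CH2Cl(240°)/I(180°) gauche 1.2; CH2Cl(240°)/Et(300°) gauche 1.2 → 3.5 kcal/mol.
I at 240° (eclipsed): H(0°)/Et(0°) eclipsed 1.7; Et(120°)/H(120°) eclipsed 1.7; CH2Cl(240°)/I(240°) eclipsed 3.5 → 6.9 kcal/mol.
I at 300° (staggered): Et(120°)/Et(60°) gauche 0.9; CH2Cl(240°)/I(300°) gauche 1.2 → 2.1 kcal/mol.
Max at 120° (8.1 kcal/mol), min at 300° (2.1 kcal/mol); barrier = 6.0 kcal/mol.

6.0 kcal/mol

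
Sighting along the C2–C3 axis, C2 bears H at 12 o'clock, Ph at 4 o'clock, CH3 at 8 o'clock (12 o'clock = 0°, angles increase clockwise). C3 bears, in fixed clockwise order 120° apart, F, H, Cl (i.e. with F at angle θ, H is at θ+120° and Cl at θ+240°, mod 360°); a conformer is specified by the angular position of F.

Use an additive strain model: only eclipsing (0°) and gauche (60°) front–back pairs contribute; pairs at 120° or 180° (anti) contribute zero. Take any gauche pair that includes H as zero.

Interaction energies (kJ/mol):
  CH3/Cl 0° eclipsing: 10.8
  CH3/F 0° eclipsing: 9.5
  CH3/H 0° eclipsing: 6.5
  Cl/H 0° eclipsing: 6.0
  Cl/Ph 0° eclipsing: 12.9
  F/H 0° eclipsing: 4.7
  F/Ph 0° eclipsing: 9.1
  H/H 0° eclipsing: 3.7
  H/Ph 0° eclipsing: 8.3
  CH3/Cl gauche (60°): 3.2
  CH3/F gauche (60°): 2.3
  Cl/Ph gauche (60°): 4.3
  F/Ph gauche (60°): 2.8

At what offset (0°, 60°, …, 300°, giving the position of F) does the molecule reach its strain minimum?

F at 0° (eclipsed): H–F eclipsed, Ph–H eclipsed, CH3–Cl eclipsed; 4.7 + 8.3 + 10.8 = 23.8 kJ/mol.
F at 60° (staggered): Ph–F gauche, CH3–Cl gauche; 2.8 + 3.2 = 6.0 kJ/mol.
F at 120° (eclipsed): H–Cl eclipsed, Ph–F eclipsed, CH3–H eclipsed; 6.0 + 9.1 + 6.5 = 21.6 kJ/mol.
F at 180° (staggered): Ph–F gauche, Ph–Cl gauche, CH3–F gauche; 2.8 + 4.3 + 2.3 = 9.4 kJ/mol.
F at 240° (eclipsed): H–H eclipsed, Ph–Cl eclipsed, CH3–F eclipsed; 3.7 + 12.9 + 9.5 = 26.1 kJ/mol.
F at 300° (staggered): Ph–Cl gauche, CH3–F gauche, CH3–Cl gauche; 4.3 + 2.3 + 3.2 = 9.8 kJ/mol.
The minimum (6.0 kJ/mol) occurs with F at 60°.

60°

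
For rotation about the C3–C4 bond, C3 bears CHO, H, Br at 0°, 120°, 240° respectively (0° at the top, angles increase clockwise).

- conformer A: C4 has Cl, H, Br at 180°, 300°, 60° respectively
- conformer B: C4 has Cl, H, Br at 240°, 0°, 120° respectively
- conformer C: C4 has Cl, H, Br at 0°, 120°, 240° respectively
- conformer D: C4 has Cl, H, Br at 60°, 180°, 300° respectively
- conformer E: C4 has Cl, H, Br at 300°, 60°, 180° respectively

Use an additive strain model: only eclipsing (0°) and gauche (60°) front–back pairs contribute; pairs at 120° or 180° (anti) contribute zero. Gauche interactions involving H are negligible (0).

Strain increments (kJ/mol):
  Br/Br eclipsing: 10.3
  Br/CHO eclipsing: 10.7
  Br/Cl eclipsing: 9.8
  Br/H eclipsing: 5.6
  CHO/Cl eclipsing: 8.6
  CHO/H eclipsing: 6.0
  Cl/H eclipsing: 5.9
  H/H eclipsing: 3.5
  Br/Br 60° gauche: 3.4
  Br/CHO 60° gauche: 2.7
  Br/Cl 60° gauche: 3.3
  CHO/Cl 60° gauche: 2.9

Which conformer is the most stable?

A is staggered. CHO at 0° is gauche with Br at 60° (2.7); Br at 240° is gauche with Cl at 180° (3.3). Total 6.0 kJ/mol.
B is eclipsed. CHO at 0° is eclipsed with H at 0° (6.0); H at 120° is eclipsed with Br at 120° (5.6); Br at 240° is eclipsed with Cl at 240° (9.8). Total 21.4 kJ/mol.
C is eclipsed. CHO at 0° is eclipsed with Cl at 0° (8.6); H at 120° is eclipsed with H at 120° (3.5); Br at 240° is eclipsed with Br at 240° (10.3). Total 22.4 kJ/mol.
D is staggered. CHO at 0° is gauche with Cl at 60° (2.9); CHO at 0° is gauche with Br at 300° (2.7); Br at 240° is gauche with Br at 300° (3.4). Total 9.0 kJ/mol.
E is staggered. CHO at 0° is gauche with Cl at 300° (2.9); Br at 240° is gauche with Cl at 300° (3.3); Br at 240° is gauche with Br at 180° (3.4). Total 9.6 kJ/mol.
A has the lowest total (6.0 kJ/mol).

A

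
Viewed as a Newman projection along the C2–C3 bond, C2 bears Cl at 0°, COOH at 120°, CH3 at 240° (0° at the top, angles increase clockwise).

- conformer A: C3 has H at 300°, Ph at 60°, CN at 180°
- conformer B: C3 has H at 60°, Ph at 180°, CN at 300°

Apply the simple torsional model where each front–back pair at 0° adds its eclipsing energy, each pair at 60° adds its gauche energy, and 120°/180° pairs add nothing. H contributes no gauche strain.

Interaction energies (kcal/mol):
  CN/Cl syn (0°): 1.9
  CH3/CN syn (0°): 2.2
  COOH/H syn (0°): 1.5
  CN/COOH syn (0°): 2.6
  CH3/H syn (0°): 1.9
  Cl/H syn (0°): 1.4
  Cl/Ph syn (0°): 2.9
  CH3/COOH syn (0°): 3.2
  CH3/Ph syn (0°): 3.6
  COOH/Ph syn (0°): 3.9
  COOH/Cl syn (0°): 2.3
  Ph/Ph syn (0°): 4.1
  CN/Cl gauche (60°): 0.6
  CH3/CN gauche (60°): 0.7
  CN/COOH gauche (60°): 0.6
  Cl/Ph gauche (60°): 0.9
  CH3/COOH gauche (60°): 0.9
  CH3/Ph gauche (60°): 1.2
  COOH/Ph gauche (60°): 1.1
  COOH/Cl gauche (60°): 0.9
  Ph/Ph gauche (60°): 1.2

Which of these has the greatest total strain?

A is staggered. Cl at 0° is gauche with Ph at 60° (0.9); COOH at 120° is gauche with Ph at 60° (1.1); COOH at 120° is gauche with CN at 180° (0.6); CH3 at 240° is gauche with CN at 180° (0.7). Total 3.3 kcal/mol.
B is staggered. Cl at 0° is gauche with CN at 300° (0.6); COOH at 120° is gauche with Ph at 180° (1.1); CH3 at 240° is gauche with Ph at 180° (1.2); CH3 at 240° is gauche with CN at 300° (0.7). Total 3.6 kcal/mol.
B has the highest total (3.6 kcal/mol).

B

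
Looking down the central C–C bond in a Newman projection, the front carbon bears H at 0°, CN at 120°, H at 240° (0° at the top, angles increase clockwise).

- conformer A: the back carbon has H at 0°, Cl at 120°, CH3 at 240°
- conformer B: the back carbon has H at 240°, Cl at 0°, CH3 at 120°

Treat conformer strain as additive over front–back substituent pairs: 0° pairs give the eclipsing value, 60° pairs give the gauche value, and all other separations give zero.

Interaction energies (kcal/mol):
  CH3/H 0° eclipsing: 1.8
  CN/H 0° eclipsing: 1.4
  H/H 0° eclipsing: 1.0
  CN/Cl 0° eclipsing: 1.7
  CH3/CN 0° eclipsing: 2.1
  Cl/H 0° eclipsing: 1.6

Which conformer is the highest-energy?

A (eclipsed): H(0°)/H(0°) eclipsed 1.0; CN(120°)/Cl(120°) eclipsed 1.7; H(240°)/CH3(240°) eclipsed 1.8 → 4.5 kcal/mol.
B (eclipsed): H(0°)/Cl(0°) eclipsed 1.6; CN(120°)/CH3(120°) eclipsed 2.1; H(240°)/H(240°) eclipsed 1.0 → 4.7 kcal/mol.
B has the highest total (4.7 kcal/mol).

B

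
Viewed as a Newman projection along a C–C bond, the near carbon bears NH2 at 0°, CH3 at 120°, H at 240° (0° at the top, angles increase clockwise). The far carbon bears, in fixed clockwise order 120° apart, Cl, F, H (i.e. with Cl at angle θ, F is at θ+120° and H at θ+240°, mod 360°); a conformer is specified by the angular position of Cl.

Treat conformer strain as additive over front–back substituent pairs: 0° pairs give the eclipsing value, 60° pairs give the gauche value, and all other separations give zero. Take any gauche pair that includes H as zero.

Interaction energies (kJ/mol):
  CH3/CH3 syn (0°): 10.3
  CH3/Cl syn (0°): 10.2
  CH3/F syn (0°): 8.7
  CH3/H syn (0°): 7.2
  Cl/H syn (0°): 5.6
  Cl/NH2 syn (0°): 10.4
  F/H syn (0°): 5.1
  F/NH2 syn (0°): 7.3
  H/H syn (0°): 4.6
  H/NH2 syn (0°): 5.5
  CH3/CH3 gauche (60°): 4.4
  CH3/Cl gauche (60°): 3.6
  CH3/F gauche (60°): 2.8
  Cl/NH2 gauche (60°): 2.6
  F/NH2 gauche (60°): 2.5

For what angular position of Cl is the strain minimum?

180°

Cl at 0° (eclipsed): NH2(0°)/Cl(0°) eclipsed 10.4; CH3(120°)/F(120°) eclipsed 8.7; H(240°)/H(240°) eclipsed 4.6 → 23.7 kJ/mol.
Cl at 60° (staggered): NH2(0°)/Cl(60°) gauche 2.6; CH3(120°)/Cl(60°) gauche 3.6; CH3(120°)/F(180°) gauche 2.8 → 9.0 kJ/mol.
Cl at 120° (eclipsed): NH2(0°)/H(0°) eclipsed 5.5; CH3(120°)/Cl(120°) eclipsed 10.2; H(240°)/F(240°) eclipsed 5.1 → 20.8 kJ/mol.
Cl at 180° (staggered): NH2(0°)/F(300°) gauche 2.5; CH3(120°)/Cl(180°) gauche 3.6 → 6.1 kJ/mol.
Cl at 240° (eclipsed): NH2(0°)/F(0°) eclipsed 7.3; CH3(120°)/H(120°) eclipsed 7.2; H(240°)/Cl(240°) eclipsed 5.6 → 20.1 kJ/mol.
Cl at 300° (staggered): NH2(0°)/Cl(300°) gauche 2.6; NH2(0°)/F(60°) gauche 2.5; CH3(120°)/F(60°) gauche 2.8 → 7.9 kJ/mol.
The minimum (6.1 kJ/mol) occurs with Cl at 180°.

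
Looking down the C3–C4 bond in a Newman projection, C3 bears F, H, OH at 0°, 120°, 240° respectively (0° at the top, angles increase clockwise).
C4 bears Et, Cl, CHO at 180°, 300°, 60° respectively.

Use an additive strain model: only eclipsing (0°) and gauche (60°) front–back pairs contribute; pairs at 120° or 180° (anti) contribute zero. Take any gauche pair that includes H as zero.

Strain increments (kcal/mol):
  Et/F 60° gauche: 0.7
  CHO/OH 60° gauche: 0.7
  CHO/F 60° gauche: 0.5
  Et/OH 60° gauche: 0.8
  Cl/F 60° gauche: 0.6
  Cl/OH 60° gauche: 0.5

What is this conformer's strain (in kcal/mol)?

This conformer is staggered. F at 0° is gauche with Cl at 300° (0.6); F at 0° is gauche with CHO at 60° (0.5); OH at 240° is gauche with Et at 180° (0.8); OH at 240° is gauche with Cl at 300° (0.5). Total 2.4 kcal/mol.

2.4 kcal/mol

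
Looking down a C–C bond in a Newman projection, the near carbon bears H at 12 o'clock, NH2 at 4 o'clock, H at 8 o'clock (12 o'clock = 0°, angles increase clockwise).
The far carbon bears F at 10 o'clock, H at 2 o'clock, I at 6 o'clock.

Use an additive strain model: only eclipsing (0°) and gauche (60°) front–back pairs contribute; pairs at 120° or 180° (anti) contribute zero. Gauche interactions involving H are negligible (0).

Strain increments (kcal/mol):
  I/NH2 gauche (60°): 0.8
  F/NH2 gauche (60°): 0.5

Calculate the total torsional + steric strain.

This conformer is staggered. NH2 at 120° is gauche with I at 180° (0.8). Total 0.8 kcal/mol.

0.8 kcal/mol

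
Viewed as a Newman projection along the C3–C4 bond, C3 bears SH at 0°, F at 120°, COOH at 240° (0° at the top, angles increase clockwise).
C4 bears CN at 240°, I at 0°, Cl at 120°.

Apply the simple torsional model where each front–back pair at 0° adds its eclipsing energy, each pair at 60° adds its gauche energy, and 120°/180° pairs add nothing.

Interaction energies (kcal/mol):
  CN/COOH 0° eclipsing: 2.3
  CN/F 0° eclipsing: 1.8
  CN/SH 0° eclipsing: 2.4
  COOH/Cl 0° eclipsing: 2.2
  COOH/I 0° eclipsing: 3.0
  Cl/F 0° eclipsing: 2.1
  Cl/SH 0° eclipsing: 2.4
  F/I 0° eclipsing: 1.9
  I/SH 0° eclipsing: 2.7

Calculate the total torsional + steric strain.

7.1 kcal/mol

This conformer is eclipsed. SH at 0° is eclipsed with I at 0° (2.7); F at 120° is eclipsed with Cl at 120° (2.1); COOH at 240° is eclipsed with CN at 240° (2.3). Total 7.1 kcal/mol.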